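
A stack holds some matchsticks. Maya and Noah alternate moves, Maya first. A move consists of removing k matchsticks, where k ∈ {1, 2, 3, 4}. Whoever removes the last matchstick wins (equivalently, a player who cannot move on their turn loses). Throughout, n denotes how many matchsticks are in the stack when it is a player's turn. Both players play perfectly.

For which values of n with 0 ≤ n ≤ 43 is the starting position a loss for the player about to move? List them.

0, 5, 10, 15, 20, 25, 30, 35, 40

Work bottom-up. With no move the player to move loses. Otherwise the position is W if at least one move leads to an L position for the opponent, and L if every move leads to a W.
n=0: no move → L
n=1: W (go to 0, an L position)
n=2: W (go to 0, an L position)
n=3: W (go to 0, an L position)
n=4: W (go to 0, an L position)
n=5: L (options 4(W), 3(W), 2(W), 1(W) are all W)
n=6: W (go to 5, an L position)
n=7: W (go to 5, an L position)
n=8: W (go to 5, an L position)
n=9: W (go to 5, an L position)
n=10: L (options 9(W), 8(W), 7(W), 6(W) are all W)
n=11: W (go to 10, an L position)
n=12: W (go to 10, an L position)
n=13: W (go to 10, an L position)
n=14: W (go to 10, an L position)
n=15: L (options 14(W), 13(W), 12(W), 11(W) are all W)
n=16: W (go to 15, an L position)
n=17: W (go to 15, an L position)
n=18: W (go to 15, an L position)
n=19: W (go to 15, an L position)
n=20: L (options 19(W), 18(W), 17(W), 16(W) are all W)
n=21: W (go to 20, an L position)
n=22: W (go to 20, an L position)
n=23: W (go to 20, an L position)
n=24: W (go to 20, an L position)
n=25: L (options 24(W), 23(W), 22(W), 21(W) are all W)
n=26: W (go to 25, an L position)
n=27: W (go to 25, an L position)
n=28: W (go to 25, an L position)
n=29: W (go to 25, an L position)
n=30: L (options 29(W), 28(W), 27(W), 26(W) are all W)
n=31: W (go to 30, an L position)
n=32: W (go to 30, an L position)
n=33: W (go to 30, an L position)
n=34: W (go to 30, an L position)
n=35: L (options 34(W), 33(W), 32(W), 31(W) are all W)
n=36: W (go to 35, an L position)
n=37: W (go to 35, an L position)
n=38: W (go to 35, an L position)
n=39: W (go to 35, an L position)
n=40: L (options 39(W), 38(W), 37(W), 36(W) are all W)
n=41: W (go to 40, an L position)
n=42: W (go to 40, an L position)
n=43: W (go to 40, an L position)
Reading off the rows marked L gives the requested list; there are 9 such values of n.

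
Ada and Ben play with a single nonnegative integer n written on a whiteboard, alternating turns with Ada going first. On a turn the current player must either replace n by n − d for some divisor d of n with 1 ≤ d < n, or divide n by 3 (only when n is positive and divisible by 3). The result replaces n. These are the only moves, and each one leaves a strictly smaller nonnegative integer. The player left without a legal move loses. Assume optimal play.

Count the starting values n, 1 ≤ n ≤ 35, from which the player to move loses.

13

Classify positions by backward induction: terminal positions (no move available) are L. From any other position, the mover wins iff some move reaches an L.
n=0: no move → L
n=1: no move → L
n=2: can move to 1, which is L ⇒ W
n=3: can move to 1, which is L ⇒ W
n=4: moves to 2(W), 3(W); every one is W ⇒ L
n=5: can move to 4, which is L ⇒ W
n=6: can move to 4, which is L ⇒ W
n=7: the only move is to 6(W), a W ⇒ L
n=8: can move to 4, which is L ⇒ W
n=9: moves to 3(W), 6(W), 8(W); every one is W ⇒ L
n=10: can move to 9, which is L ⇒ W
n=11: the only move is to 10(W), a W ⇒ L
n=12: can move to 4, which is L ⇒ W
n=13: the only move is to 12(W), a W ⇒ L
n=14: can move to 7, which is L ⇒ W
n=15: moves to 5(W), 10(W), 12(W), 14(W); every one is W ⇒ L
n=16: can move to 15, which is L ⇒ W
n=17: the only move is to 16(W), a W ⇒ L
n=18: can move to 9, which is L ⇒ W
n=19: the only move is to 18(W), a W ⇒ L
n=20: can move to 15, which is L ⇒ W
n=21: can move to 7, which is L ⇒ W
n=22: can move to 11, which is L ⇒ W
n=23: the only move is to 22(W), a W ⇒ L
n=24: can move to 23, which is L ⇒ W
n=25: moves to 20(W), 24(W); every one is W ⇒ L
n=26: can move to 13, which is L ⇒ W
n=27: can move to 9, which is L ⇒ W
n=28: moves to 14(W), 21(W), 24(W), 26(W), 27(W); every one is W ⇒ L
n=29: can move to 28, which is L ⇒ W
n=30: can move to 15, which is L ⇒ W
n=31: the only move is to 30(W), a W ⇒ L
n=32: can move to 28, which is L ⇒ W
n=33: can move to 11, which is L ⇒ W
n=34: can move to 17, which is L ⇒ W
n=35: can move to 28, which is L ⇒ W
L entries with 1 ≤ n ≤ 35 (n=0 is outside the asked range and is not counted): n = 1, 4, 7, 9, 11, 13, 15, 17, 19, 23, 25, 28, 31; that makes 13.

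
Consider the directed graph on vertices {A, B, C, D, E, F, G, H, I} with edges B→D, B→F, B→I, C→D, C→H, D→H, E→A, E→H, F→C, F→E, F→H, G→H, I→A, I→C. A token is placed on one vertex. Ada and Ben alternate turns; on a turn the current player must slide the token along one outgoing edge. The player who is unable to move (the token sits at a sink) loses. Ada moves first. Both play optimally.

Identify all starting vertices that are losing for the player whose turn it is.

Use the standard recursion: the mover loses at a terminal position; elsewhere, the mover wins exactly when some move hands the opponent an L position.
Every edge goes from a vertex to one that appears earlier in the order H, A, D, C, E, F, I, B, G, so processing vertices in that order labels each vertex after all of its successors.
H: no outgoing edge → L
A: no outgoing edge → L
D: →H(L), so W
C: →H(L), so W
E: →A(L), so W
F: →H(L), so W
I: →A(L), so W
B: →I(W), F(W), D(W) — all W, so L
G: →H(L), so W
The losing starting vertices are exactly the entries labelled L in this table (3 of them).

A, B, H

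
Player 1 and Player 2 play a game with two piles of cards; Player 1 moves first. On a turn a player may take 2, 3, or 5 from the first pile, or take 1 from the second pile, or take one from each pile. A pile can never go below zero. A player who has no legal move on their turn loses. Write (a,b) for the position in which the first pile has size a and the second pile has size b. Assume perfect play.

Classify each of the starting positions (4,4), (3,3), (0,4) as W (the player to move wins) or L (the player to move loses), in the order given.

Positions with no move are L. A position that does have a move is losing for the player to move precisely when every available move leads to a winning position for the opponent. Fill in the labels:
No move ever increases a pile, so every position that can arise here has a ≤ 4 and b ≤ 4; it is enough to label the cells with 0 ≤ a ≤ 4 and 0 ≤ b ≤ 4.
Every move lowers a or b (never raises either), so fill the grid row by row in increasing a, and left to right within a row: each cell's successors are then already labelled.
      b=0  b=1  b=2  b=3  b=4
a=0:    L    W    L    W    L
a=1:    L    W    L    W    L
a=2:    W    W    W    W    W
a=3:    W    L    W    L    W
a=4:    W    L    W    L    W
Cells with no legal move (terminal, hence L): (0,0), (1,0).
The remaining L cells, each justified by listing all of its moves:
(0,2): L (sole option (0,1)(W) is W)
(0,4): L (sole option (0,3)(W) is W)
(1,2): L (options (1,1)(W), (0,1)(W) are all W)
(1,4): L (options (1,3)(W), (0,3)(W) are all W)
(3,1): L (options (1,1)(W), (0,1)(W), (3,0)(W), (2,0)(W) are all W)
(3,3): L (options (1,3)(W), (0,3)(W), (3,2)(W), (2,2)(W) are all W)
(4,1): L (options (2,1)(W), (1,1)(W), (4,0)(W), (3,0)(W) are all W)
(4,3): L (options (2,3)(W), (1,3)(W), (4,2)(W), (3,2)(W) are all W)
Every other cell has at least one move into one of the L cells above, so it is W.
(4,4): the move to (1,4) reaches an L cell, so W
(3,3): one of the L cells justified above, so L
(0,4): one of the L cells justified above, so L

(4,4): W, (3,3): L, (0,4): L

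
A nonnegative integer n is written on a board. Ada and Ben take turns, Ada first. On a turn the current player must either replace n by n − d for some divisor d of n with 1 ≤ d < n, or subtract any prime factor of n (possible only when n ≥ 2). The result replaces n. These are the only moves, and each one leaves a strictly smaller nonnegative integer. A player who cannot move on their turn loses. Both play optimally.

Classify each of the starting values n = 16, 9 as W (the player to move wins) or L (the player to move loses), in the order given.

Classify positions by backward induction: terminal positions (no move available) are L. From any other position, the mover wins iff some move reaches an L.
n=0: no move → L
n=1: no move → L
n=2: W (go to 0, an L position)
n=3: W (go to 0, an L position)
n=4: L (options 2(W), 3(W) are all W)
n=5: W (go to 0, an L position)
n=6: W (go to 4, an L position)
n=7: W (go to 0, an L position)
n=8: W (go to 4, an L position)
n=9: L (options 6(W), 8(W) are all W)
n=10: W (go to 9, an L position)
n=11: W (go to 0, an L position)
n=12: W (go to 9, an L position)
n=13: W (go to 0, an L position)
n=14: L (options 7(W), 12(W), 13(W) are all W)
n=15: W (go to 14, an L position)
n=16: W (go to 14, an L position)

16: W, 9: L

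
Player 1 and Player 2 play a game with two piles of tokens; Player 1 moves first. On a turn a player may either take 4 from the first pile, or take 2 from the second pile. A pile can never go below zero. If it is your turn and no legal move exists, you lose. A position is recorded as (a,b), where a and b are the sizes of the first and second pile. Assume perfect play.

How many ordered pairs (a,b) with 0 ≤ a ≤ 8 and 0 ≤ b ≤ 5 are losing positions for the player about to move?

Compute win/loss labels from the base case upward. A position with no move is L. Any other position is W if it can reach an L in one move, else L.
Every move lowers a or b (never raises either), so fill the grid row by row in increasing a, and left to right within a row: each cell's successors are then already labelled.
      b=0  b=1  b=2  b=3  b=4  b=5
a=0:    L    L    W    W    L    L
a=1:    L    L    W    W    L    L
a=2:    L    L    W    W    L    L
a=3:    L    L    W    W    L    L
a=4:    W    W    L    L    W    W
a=5:    W    W    L    L    W    W
a=6:    W    W    L    L    W    W
a=7:    W    W    L    L    W    W
a=8:    L    L    W    W    L    L
Cells with no legal move (terminal, hence L): (0,0), (0,1), (1,0), (1,1), (2,0), (2,1), (3,0), (3,1).
The remaining L cells, each justified by listing all of its moves:
(0,4): →(0,2)(W) only, which is W, so L
(0,5): →(0,3)(W) only, which is W, so L
(1,4): →(1,2)(W) only, which is W, so L
(1,5): →(1,3)(W) only, which is W, so L
(2,4): →(2,2)(W) only, which is W, so L
(2,5): →(2,3)(W) only, which is W, so L
(3,4): →(3,2)(W) only, which is W, so L
(3,5): →(3,3)(W) only, which is W, so L
(4,2): →(0,2)(W), (4,0)(W) — all W, so L
(4,3): →(0,3)(W), (4,1)(W) — all W, so L
(5,2): →(1,2)(W), (5,0)(W) — all W, so L
(5,3): →(1,3)(W), (5,1)(W) — all W, so L
(6,2): →(2,2)(W), (6,0)(W) — all W, so L
(6,3): →(2,3)(W), (6,1)(W) — all W, so L
(7,2): →(3,2)(W), (7,0)(W) — all W, so L
(7,3): →(3,3)(W), (7,1)(W) — all W, so L
(8,0): →(4,0)(W) only, which is W, so L
(8,1): →(4,1)(W) only, which is W, so L
(8,4): →(4,4)(W), (8,2)(W) — all W, so L
(8,5): →(4,5)(W), (8,3)(W) — all W, so L
Every other cell has at least one move into one of the L cells above, so it is W.
L cells per row: a=0: 4, a=1: 4, a=2: 4, a=3: 4, a=4: 2, a=5: 2, a=6: 2, a=7: 2, a=8: 4; total 28.

28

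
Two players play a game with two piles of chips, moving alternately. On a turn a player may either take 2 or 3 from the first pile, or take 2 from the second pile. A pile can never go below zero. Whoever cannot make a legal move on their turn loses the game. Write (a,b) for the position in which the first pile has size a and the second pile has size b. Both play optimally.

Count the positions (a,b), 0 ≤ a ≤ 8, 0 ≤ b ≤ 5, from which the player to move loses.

Classify positions by backward induction: terminal positions (no move available) are L. From any other position, the mover wins iff some move reaches an L.
Every move lowers a or b (never raises either), so fill the grid row by row in increasing a, and left to right within a row: each cell's successors are then already labelled.
      b=0  b=1  b=2  b=3  b=4  b=5
a=0:    L    L    W    W    L    L
a=1:    L    L    W    W    L    L
a=2:    W    W    L    L    W    W
a=3:    W    W    L    L    W    W
a=4:    W    W    W    W    W    W
a=5:    L    L    W    W    L    L
a=6:    L    L    W    W    L    L
a=7:    W    W    L    L    W    W
a=8:    W    W    L    L    W    W
Cells with no legal move (terminal, hence L): (0,0), (0,1), (1,0), (1,1).
The remaining L cells, each justified by listing all of its moves:
(0,4): only reaches (0,2)(W), which is W → L
(0,5): only reaches (0,3)(W), which is W → L
(1,4): only reaches (1,2)(W), which is W → L
(1,5): only reaches (1,3)(W), which is W → L
(2,2): only reaches (0,2)(W), (2,0)(W), all W → L
(2,3): only reaches (0,3)(W), (2,1)(W), all W → L
(3,2): only reaches (1,2)(W), (0,2)(W), (3,0)(W), all W → L
(3,3): only reaches (1,3)(W), (0,3)(W), (3,1)(W), all W → L
(5,0): only reaches (3,0)(W), (2,0)(W), all W → L
(5,1): only reaches (3,1)(W), (2,1)(W), all W → L
(5,4): only reaches (3,4)(W), (2,4)(W), (5,2)(W), all W → L
(5,5): only reaches (3,5)(W), (2,5)(W), (5,3)(W), all W → L
(6,0): only reaches (4,0)(W), (3,0)(W), all W → L
(6,1): only reaches (4,1)(W), (3,1)(W), all W → L
(6,4): only reaches (4,4)(W), (3,4)(W), (6,2)(W), all W → L
(6,5): only reaches (4,5)(W), (3,5)(W), (6,3)(W), all W → L
(7,2): only reaches (5,2)(W), (4,2)(W), (7,0)(W), all W → L
(7,3): only reaches (5,3)(W), (4,3)(W), (7,1)(W), all W → L
(8,2): only reaches (6,2)(W), (5,2)(W), (8,0)(W), all W → L
(8,3): only reaches (6,3)(W), (5,3)(W), (8,1)(W), all W → L
Every other cell has at least one move into one of the L cells above, so it is W.
L cells per row: a=0: 4, a=1: 4, a=2: 2, a=3: 2, a=4: 0, a=5: 4, a=6: 4, a=7: 2, a=8: 2; total 24.

24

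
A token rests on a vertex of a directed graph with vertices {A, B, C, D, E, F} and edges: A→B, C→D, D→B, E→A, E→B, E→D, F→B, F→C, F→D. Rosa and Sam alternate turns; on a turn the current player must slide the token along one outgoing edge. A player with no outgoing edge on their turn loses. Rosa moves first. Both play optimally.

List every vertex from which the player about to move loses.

B, C

Build the W/L table. Terminal = L. A non-terminal position is W if it has a move to some L; otherwise it is L.
Every edge goes from a vertex to one that appears earlier in the order B, D, C, A, E, F, so processing vertices in that order labels each vertex after all of its successors.
B: no outgoing edge → L
D: can move to B, which is L ⇒ W
C: the only move is to D(W), a W ⇒ L
A: can move to B, which is L ⇒ W
E: can move to B, which is L ⇒ W
F: can move to C, which is L ⇒ W
The losing starting vertices are exactly the entries labelled L in this table (2 of them).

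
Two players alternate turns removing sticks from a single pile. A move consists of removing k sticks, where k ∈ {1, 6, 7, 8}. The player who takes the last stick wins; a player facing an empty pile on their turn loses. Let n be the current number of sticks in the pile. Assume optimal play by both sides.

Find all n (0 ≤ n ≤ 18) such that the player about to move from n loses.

Work bottom-up. With no move the player to move loses. Otherwise the position is W if at least one move leads to an L position for the opponent, and L if every move leads to a W.
n=0: no move → L
n=1: can move to 0, which is L ⇒ W
n=2: the only move is to 1(W), a W ⇒ L
n=3: can move to 2, which is L ⇒ W
n=4: the only move is to 3(W), a W ⇒ L
n=5: can move to 4, which is L ⇒ W
n=6: can move to 0, which is L ⇒ W
n=7: can move to 0, which is L ⇒ W
n=8: can move to 2, which is L ⇒ W
n=9: can move to 2, which is L ⇒ W
n=10: can move to 4, which is L ⇒ W
n=11: can move to 4, which is L ⇒ W
n=12: can move to 4, which is L ⇒ W
n=13: moves to 12(W), 7(W), 6(W), 5(W); every one is W ⇒ L
n=14: can move to 13, which is L ⇒ W
n=15: moves to 14(W), 9(W), 8(W), 7(W); every one is W ⇒ L
n=16: can move to 15, which is L ⇒ W
n=17: moves to 16(W), 11(W), 10(W), 9(W); every one is W ⇒ L
n=18: can move to 17, which is L ⇒ W
Reading off the rows marked L gives the requested list; there are 6 such values of n.

0, 2, 4, 13, 15, 17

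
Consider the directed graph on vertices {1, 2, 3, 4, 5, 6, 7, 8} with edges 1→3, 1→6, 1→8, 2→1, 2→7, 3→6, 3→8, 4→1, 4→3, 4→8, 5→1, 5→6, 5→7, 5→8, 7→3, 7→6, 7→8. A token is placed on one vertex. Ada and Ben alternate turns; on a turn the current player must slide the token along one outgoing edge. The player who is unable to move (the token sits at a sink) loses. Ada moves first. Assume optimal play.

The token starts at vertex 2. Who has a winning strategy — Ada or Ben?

Ben wins.

Build the W/L table. Terminal = L. A non-terminal position is W if it has a move to some L; otherwise it is L.
Every edge goes from a vertex to one that appears earlier in the order 8, 6, 3, 1, 7, 2, 4, 5, so processing vertices in that order labels each vertex after all of its successors.
8: no outgoing edge → L
6: no outgoing edge → L
3: W (go to 6, an L position)
1: W (go to 6, an L position)
7: W (go to 6, an L position)
2: L (options 7(W), 1(W) are all W)
4: W (go to 8, an L position)
5: W (go to 6, an L position)
The starting position 2 is L: whatever Ada does, the opponent receives a W position.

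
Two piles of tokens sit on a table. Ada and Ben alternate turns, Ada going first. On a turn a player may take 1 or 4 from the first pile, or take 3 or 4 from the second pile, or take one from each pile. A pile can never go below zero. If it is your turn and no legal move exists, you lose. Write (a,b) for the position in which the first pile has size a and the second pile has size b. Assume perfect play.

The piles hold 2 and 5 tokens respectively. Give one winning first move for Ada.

Move to (1,5).

Positions with no move are L. A position that does have a move is losing for the player to move precisely when every available move leads to a winning position for the opponent. Fill in the labels:
No move ever increases a pile, so every position that can arise here has a ≤ 2 and b ≤ 5; it is enough to label the cells with 0 ≤ a ≤ 2 and 0 ≤ b ≤ 5.
Every move lowers a or b (never raises either), so fill the grid row by row in increasing a, and left to right within a row: each cell's successors are then already labelled.
      b=0  b=1  b=2  b=3  b=4  b=5
a=0:    L    L    L    W    W    W
a=1:    W    W    W    W    L    L
a=2:    L    L    L    W    W    W
Cells with no legal move (terminal, hence L): (0,0), (0,1), (0,2).
The remaining L cells, each justified by listing all of its moves:
(1,4): moves to (0,4)(W), (1,1)(W), (1,0)(W), (0,3)(W); every one is W ⇒ L
(1,5): moves to (0,5)(W), (1,2)(W), (1,1)(W), (0,4)(W); every one is W ⇒ L
(2,0): the only move is to (1,0)(W), a W ⇒ L
(2,1): moves to (1,1)(W), (1,0)(W); every one is W ⇒ L
(2,2): moves to (1,2)(W), (1,1)(W); every one is W ⇒ L
Every other cell has at least one move into one of the L cells above, so it is W.
From (2,5), the L positions reachable in one move are: (1,5), (2,2), (2,1), (1,4). Any move reaching one of these is winning.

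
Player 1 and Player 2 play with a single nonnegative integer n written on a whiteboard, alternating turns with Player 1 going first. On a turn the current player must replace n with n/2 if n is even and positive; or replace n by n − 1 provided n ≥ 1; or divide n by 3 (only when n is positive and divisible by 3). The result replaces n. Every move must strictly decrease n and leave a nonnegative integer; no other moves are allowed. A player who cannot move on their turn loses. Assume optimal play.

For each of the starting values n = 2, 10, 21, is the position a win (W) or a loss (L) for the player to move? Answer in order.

2: L, 10: W, 21: W

Use the standard recursion: the mover loses at a terminal position; elsewhere, the mover wins exactly when some move hands the opponent an L position.
n=0: no move → L
n=1: W (go to 0, an L position)
n=2: L (sole option 1(W) is W)
n=3: W (go to 2, an L position)
n=4: W (go to 2, an L position)
n=5: L (sole option 4(W) is W)
n=6: W (go to 2, an L position)
n=7: L (sole option 6(W) is W)
n=8: W (go to 7, an L position)
n=9: L (options 3(W), 8(W) are all W)
n=10: W (go to 5, an L position)
n=11: L (sole option 10(W) is W)
n=12: W (go to 11, an L position)
n=13: L (sole option 12(W) is W)
n=14: W (go to 7, an L position)
n=15: W (go to 5, an L position)
n=16: L (options 8(W), 15(W) are all W)
n=17: W (go to 16, an L position)
n=18: W (go to 9, an L position)
n=19: L (sole option 18(W) is W)
n=20: W (go to 19, an L position)
n=21: W (go to 7, an L position)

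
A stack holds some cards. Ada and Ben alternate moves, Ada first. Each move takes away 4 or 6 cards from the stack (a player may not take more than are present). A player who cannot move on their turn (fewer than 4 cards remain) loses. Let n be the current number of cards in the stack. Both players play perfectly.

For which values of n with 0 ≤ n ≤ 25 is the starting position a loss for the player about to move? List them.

Build the W/L table. Terminal = L. A non-terminal position is W if it has a move to some L; otherwise it is L.
n=0: no move → L
n=1: no move → L
n=2: no move → L
n=3: no move → L
n=4: W (go to 0, an L position)
n=5: W (go to 1, an L position)
n=6: W (go to 2, an L position)
n=7: W (go to 3, an L position)
n=8: W (go to 2, an L position)
n=9: W (go to 3, an L position)
n=10: L (options 6(W), 4(W) are all W)
n=11: L (options 7(W), 5(W) are all W)
n=12: L (options 8(W), 6(W) are all W)
n=13: L (options 9(W), 7(W) are all W)
n=14: W (go to 10, an L position)
n=15: W (go to 11, an L position)
n=16: W (go to 12, an L position)
n=17: W (go to 13, an L position)
n=18: W (go to 12, an L position)
n=19: W (go to 13, an L position)
n=20: L (options 16(W), 14(W) are all W)
n=21: L (options 17(W), 15(W) are all W)
n=22: L (options 18(W), 16(W) are all W)
n=23: L (options 19(W), 17(W) are all W)
n=24: W (go to 20, an L position)
n=25: W (go to 21, an L position)
The losing starting values of n are exactly the entries labelled L in this table (12 of them).

0, 1, 2, 3, 10, 11, 12, 13, 20, 21, 22, 23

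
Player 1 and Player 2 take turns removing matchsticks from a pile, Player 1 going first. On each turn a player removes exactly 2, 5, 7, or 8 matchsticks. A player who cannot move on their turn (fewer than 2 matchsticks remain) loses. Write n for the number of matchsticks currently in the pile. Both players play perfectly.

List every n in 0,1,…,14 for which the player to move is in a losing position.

0, 1, 4, 10, 13, 14

Label each position W (a win for the player to move) or L (a loss). A position with no legal move is L; any other position is W exactly when some move reaches an L, and L when every move reaches a W.
n=0: no move → L
n=1: no move → L
n=2: can move to 0, which is L ⇒ W
n=3: can move to 1, which is L ⇒ W
n=4: the only move is to 2(W), a W ⇒ L
n=5: can move to 0, which is L ⇒ W
n=6: can move to 4, which is L ⇒ W
n=7: can move to 0, which is L ⇒ W
n=8: can move to 1, which is L ⇒ W
n=9: can move to 4, which is L ⇒ W
n=10: moves to 8(W), 5(W), 3(W), 2(W); every one is W ⇒ L
n=11: can move to 4, which is L ⇒ W
n=12: can move to 10, which is L ⇒ W
n=13: moves to 11(W), 8(W), 6(W), 5(W); every one is W ⇒ L
n=14: moves to 12(W), 9(W), 7(W), 6(W); every one is W ⇒ L
The losing starting values of n are exactly the entries labelled L in this table (6 of them).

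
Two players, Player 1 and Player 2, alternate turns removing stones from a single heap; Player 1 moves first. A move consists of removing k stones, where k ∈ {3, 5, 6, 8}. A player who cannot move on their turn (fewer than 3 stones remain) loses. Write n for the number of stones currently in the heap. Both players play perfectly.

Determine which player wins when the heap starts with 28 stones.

Classify positions by backward induction: terminal positions (no move available) are L. From any other position, the mover wins iff some move reaches an L.
n=0: no move → L
n=1: no move → L
n=2: no move → L
n=3: can move to 0, which is L ⇒ W
n=4: can move to 1, which is L ⇒ W
n=5: can move to 2, which is L ⇒ W
n=6: can move to 1, which is L ⇒ W
n=7: can move to 2, which is L ⇒ W
n=8: can move to 2, which is L ⇒ W
n=9: can move to 1, which is L ⇒ W
n=10: can move to 2, which is L ⇒ W
n=11: moves to 8(W), 6(W), 5(W), 3(W); every one is W ⇒ L
n=12: moves to 9(W), 7(W), 6(W), 4(W); every one is W ⇒ L
n=13: moves to 10(W), 8(W), 7(W), 5(W); every one is W ⇒ L
n=14: can move to 11, which is L ⇒ W
n=15: can move to 12, which is L ⇒ W
n=16: can move to 13, which is L ⇒ W
n=17: can move to 12, which is L ⇒ W
n=18: can move to 13, which is L ⇒ W
n=19: can move to 13, which is L ⇒ W
n=20: can move to 12, which is L ⇒ W
n=21: can move to 13, which is L ⇒ W
n=22: moves to 19(W), 17(W), 16(W), 14(W); every one is W ⇒ L
n=23: moves to 20(W), 18(W), 17(W), 15(W); every one is W ⇒ L
n=24: moves to 21(W), 19(W), 18(W), 16(W); every one is W ⇒ L
n=25: can move to 22, which is L ⇒ W
n=26: can move to 23, which is L ⇒ W
n=27: can move to 24, which is L ⇒ W
n=28: can move to 23, which is L ⇒ W
The starting position 28 is W: Player 1 should remove 5, leaving 23, handing over an L position.

Player 1 wins.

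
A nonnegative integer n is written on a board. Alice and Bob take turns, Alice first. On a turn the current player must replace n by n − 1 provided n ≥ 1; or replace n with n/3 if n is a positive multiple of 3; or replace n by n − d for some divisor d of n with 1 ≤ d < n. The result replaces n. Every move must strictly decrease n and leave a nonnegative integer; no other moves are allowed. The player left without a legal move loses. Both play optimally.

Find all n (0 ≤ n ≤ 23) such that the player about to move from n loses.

0, 2, 5, 7, 9, 11, 13, 16, 19, 23

Classify positions by backward induction: terminal positions (no move available) are L. From any other position, the mover wins iff some move reaches an L.
n=0: no move → L
n=1: reaches L-position 0 → W
n=2: only reaches 1(W), which is W → L
n=3: reaches L-position 2 → W
n=4: reaches L-position 2 → W
n=5: only reaches 4(W), which is W → L
n=6: reaches L-position 2 → W
n=7: only reaches 6(W), which is W → L
n=8: reaches L-position 7 → W
n=9: only reaches 3(W), 6(W), 8(W), all W → L
n=10: reaches L-position 5 → W
n=11: only reaches 10(W), which is W → L
n=12: reaches L-position 9 → W
n=13: only reaches 12(W), which is W → L
n=14: reaches L-position 7 → W
n=15: reaches L-position 5 → W
n=16: only reaches 8(W), 12(W), 14(W), 15(W), all W → L
n=17: reaches L-position 16 → W
n=18: reaches L-position 9 → W
n=19: only reaches 18(W), which is W → L
n=20: reaches L-position 16 → W
n=21: reaches L-position 7 → W
n=22: reaches L-position 11 → W
n=23: only reaches 22(W), which is W → L
The losing starting values of n are exactly the entries labelled L in this table (10 of them).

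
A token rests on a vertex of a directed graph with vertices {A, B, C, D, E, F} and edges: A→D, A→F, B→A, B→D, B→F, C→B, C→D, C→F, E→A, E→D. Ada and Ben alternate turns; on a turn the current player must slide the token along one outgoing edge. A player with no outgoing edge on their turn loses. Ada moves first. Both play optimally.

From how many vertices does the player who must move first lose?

2

Build the W/L table. Terminal = L. A non-terminal position is W if it has a move to some L; otherwise it is L.
Every edge goes from a vertex to one that appears earlier in the order D, F, A, B, C, E, so processing vertices in that order labels each vertex after all of its successors.
D: no outgoing edge → L
F: no outgoing edge → L
A: W (go to F, an L position)
B: W (go to F, an L position)
C: W (go to F, an L position)
E: W (go to D, an L position)
The L vertices are D, F; that is 2 in all.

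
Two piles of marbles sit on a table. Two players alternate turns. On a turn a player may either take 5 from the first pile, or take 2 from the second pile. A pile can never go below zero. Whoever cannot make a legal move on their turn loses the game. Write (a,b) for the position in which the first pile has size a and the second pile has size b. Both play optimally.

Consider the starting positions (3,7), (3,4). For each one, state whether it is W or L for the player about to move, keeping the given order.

(3,7): W, (3,4): L

Positions with no move are L. A position that does have a move is losing for the player to move precisely when every available move leads to a winning position for the opponent. Fill in the labels:
No move ever increases a pile, so every position that can arise here has a ≤ 3 and b ≤ 7; it is enough to label the cells with 0 ≤ a ≤ 3 and 0 ≤ b ≤ 7.
Every move lowers a or b (never raises either), so fill the grid row by row in increasing a, and left to right within a row: each cell's successors are then already labelled.
      b=0  b=1  b=2  b=3  b=4  b=5  b=6  b=7
a=0:    L    L    W    W    L    L    W    W
a=1:    L    L    W    W    L    L    W    W
a=2:    L    L    W    W    L    L    W    W
a=3:    L    L    W    W    L    L    W    W
Cells with no legal move (terminal, hence L): (0,0), (0,1), (1,0), (1,1), (2,0), (2,1), (3,0), (3,1).
The remaining L cells, each justified by listing all of its moves:
(0,4): L (sole option (0,2)(W) is W)
(0,5): L (sole option (0,3)(W) is W)
(1,4): L (sole option (1,2)(W) is W)
(1,5): L (sole option (1,3)(W) is W)
(2,4): L (sole option (2,2)(W) is W)
(2,5): L (sole option (2,3)(W) is W)
(3,4): L (sole option (3,2)(W) is W)
(3,5): L (sole option (3,3)(W) is W)
Every other cell has at least one move into one of the L cells above, so it is W.
(3,7): the move to (3,5) reaches an L cell, so W
(3,4): one of the L cells justified above, so L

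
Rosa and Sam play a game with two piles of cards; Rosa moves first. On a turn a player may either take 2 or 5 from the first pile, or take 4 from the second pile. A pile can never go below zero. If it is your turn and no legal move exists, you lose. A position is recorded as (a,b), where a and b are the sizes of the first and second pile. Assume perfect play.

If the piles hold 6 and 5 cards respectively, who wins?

Positions with no move are L. A position that does have a move is losing for the player to move precisely when every available move leads to a winning position for the opponent. Fill in the labels:
No move ever increases a pile, so every position that can arise here has a ≤ 6 and b ≤ 5; it is enough to label the cells with 0 ≤ a ≤ 6 and 0 ≤ b ≤ 5.
Every move lowers a or b (never raises either), so fill the grid row by row in increasing a, and left to right within a row: each cell's successors are then already labelled.
      b=0  b=1  b=2  b=3  b=4  b=5
a=0:    L    L    L    L    W    W
a=1:    L    L    L    L    W    W
a=2:    W    W    W    W    L    L
a=3:    W    W    W    W    L    L
a=4:    L    L    L    L    W    W
a=5:    W    W    W    W    W    W
a=6:    W    W    W    W    L    L
Cells with no legal move (terminal, hence L): (0,0), (0,1), (0,2), (0,3), (1,0), (1,1), (1,2), (1,3).
The remaining L cells, each justified by listing all of its moves:
(2,4): moves to (0,4)(W), (2,0)(W); every one is W ⇒ L
(2,5): moves to (0,5)(W), (2,1)(W); every one is W ⇒ L
(3,4): moves to (1,4)(W), (3,0)(W); every one is W ⇒ L
(3,5): moves to (1,5)(W), (3,1)(W); every one is W ⇒ L
(4,0): the only move is to (2,0)(W), a W ⇒ L
(4,1): the only move is to (2,1)(W), a W ⇒ L
(4,2): the only move is to (2,2)(W), a W ⇒ L
(4,3): the only move is to (2,3)(W), a W ⇒ L
(6,4): moves to (4,4)(W), (1,4)(W), (6,0)(W); every one is W ⇒ L
(6,5): moves to (4,5)(W), (1,5)(W), (6,1)(W); every one is W ⇒ L
Every other cell has at least one move into one of the L cells above, so it is W.
The starting position (6,5) is L: whatever Rosa does, the opponent receives a W position.

Sam wins.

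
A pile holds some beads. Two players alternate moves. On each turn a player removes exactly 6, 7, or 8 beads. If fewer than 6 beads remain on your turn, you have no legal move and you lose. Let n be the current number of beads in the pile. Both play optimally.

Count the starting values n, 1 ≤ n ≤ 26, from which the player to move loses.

11

Compute win/loss labels from the base case upward. A position with no move is L. Any other position is W if it can reach an L in one move, else L.
n=0: no move → L
n=1: no move → L
n=2: no move → L
n=3: no move → L
n=4: no move → L
n=5: no move → L
n=6: can move to 0, which is L ⇒ W
n=7: can move to 1, which is L ⇒ W
n=8: can move to 2, which is L ⇒ W
n=9: can move to 3, which is L ⇒ W
n=10: can move to 4, which is L ⇒ W
n=11: can move to 5, which is L ⇒ W
n=12: can move to 5, which is L ⇒ W
n=13: can move to 5, which is L ⇒ W
n=14: moves to 8(W), 7(W), 6(W); every one is W ⇒ L
n=15: moves to 9(W), 8(W), 7(W); every one is W ⇒ L
n=16: moves to 10(W), 9(W), 8(W); every one is W ⇒ L
n=17: moves to 11(W), 10(W), 9(W); every one is W ⇒ L
n=18: moves to 12(W), 11(W), 10(W); every one is W ⇒ L
n=19: moves to 13(W), 12(W), 11(W); every one is W ⇒ L
n=20: can move to 14, which is L ⇒ W
n=21: can move to 15, which is L ⇒ W
n=22: can move to 16, which is L ⇒ W
n=23: can move to 17, which is L ⇒ W
n=24: can move to 18, which is L ⇒ W
n=25: can move to 19, which is L ⇒ W
n=26: can move to 19, which is L ⇒ W
L entries with 1 ≤ n ≤ 26 (n=0 is outside the asked range and is not counted): n = 1, 2, 3, 4, 5, 14, 15, 16, 17, 18, 19; that makes 11.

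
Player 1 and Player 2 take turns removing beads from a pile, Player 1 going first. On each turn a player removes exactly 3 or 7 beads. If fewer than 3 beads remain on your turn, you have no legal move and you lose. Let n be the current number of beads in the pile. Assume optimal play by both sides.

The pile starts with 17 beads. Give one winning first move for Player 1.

Remove 7, leaving 10.

Compute win/loss labels from the base case upward. A position with no move is L. Any other position is W if it can reach an L in one move, else L.
n=0: no move → L
n=1: no move → L
n=2: no move → L
n=3: W (go to 0, an L position)
n=4: W (go to 1, an L position)
n=5: W (go to 2, an L position)
n=6: L (sole option 3(W) is W)
n=7: W (go to 0, an L position)
n=8: W (go to 1, an L position)
n=9: W (go to 6, an L position)
n=10: L (options 7(W), 3(W) are all W)
n=11: L (options 8(W), 4(W) are all W)
n=12: L (options 9(W), 5(W) are all W)
n=13: W (go to 10, an L position)
n=14: W (go to 11, an L position)
n=15: W (go to 12, an L position)
n=16: L (options 13(W), 9(W) are all W)
n=17: W (go to 10, an L position)
From 17, the L positions reachable in one move are: 10.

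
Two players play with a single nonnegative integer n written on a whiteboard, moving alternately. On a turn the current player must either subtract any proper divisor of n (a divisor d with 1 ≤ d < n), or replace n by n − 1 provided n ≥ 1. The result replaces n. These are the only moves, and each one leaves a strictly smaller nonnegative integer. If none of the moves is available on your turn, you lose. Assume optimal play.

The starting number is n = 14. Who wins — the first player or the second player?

The first player wins.

Positions with no move are L. A position that does have a move is losing for the player to move precisely when every available move leads to a winning position for the opponent. Fill in the labels:
n=0: no move → L
n=1: W (go to 0, an L position)
n=2: L (sole option 1(W) is W)
n=3: W (go to 2, an L position)
n=4: W (go to 2, an L position)
n=5: L (sole option 4(W) is W)
n=6: W (go to 5, an L position)
n=7: L (sole option 6(W) is W)
n=8: W (go to 7, an L position)
n=9: L (options 6(W), 8(W) are all W)
n=10: W (go to 5, an L position)
n=11: L (sole option 10(W) is W)
n=12: W (go to 9, an L position)
n=13: L (sole option 12(W) is W)
n=14: W (go to 7, an L position)
From 14 the player to move can move to 7, reaching an L position.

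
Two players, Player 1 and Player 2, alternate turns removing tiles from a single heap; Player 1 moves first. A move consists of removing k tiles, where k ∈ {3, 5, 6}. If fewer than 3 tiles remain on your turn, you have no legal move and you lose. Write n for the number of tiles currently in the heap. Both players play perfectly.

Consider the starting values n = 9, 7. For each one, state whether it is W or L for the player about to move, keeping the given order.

9: L, 7: W

Positions with no move are L. A position that does have a move is losing for the player to move precisely when every available move leads to a winning position for the opponent. Fill in the labels:
n=0: no move → L
n=1: no move → L
n=2: no move → L
n=3: can move to 0, which is L ⇒ W
n=4: can move to 1, which is L ⇒ W
n=5: can move to 2, which is L ⇒ W
n=6: can move to 1, which is L ⇒ W
n=7: can move to 2, which is L ⇒ W
n=8: can move to 2, which is L ⇒ W
n=9: moves to 6(W), 4(W), 3(W); every one is W ⇒ L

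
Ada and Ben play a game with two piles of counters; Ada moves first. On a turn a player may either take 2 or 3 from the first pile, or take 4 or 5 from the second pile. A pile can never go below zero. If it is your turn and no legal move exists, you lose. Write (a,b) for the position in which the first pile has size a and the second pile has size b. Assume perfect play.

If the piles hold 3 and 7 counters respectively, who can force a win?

Work bottom-up. With no move the player to move loses. Otherwise the position is W if at least one move leads to an L position for the opponent, and L if every move leads to a W.
No move ever increases a pile, so every position that can arise here has a ≤ 3 and b ≤ 7; it is enough to label the cells with 0 ≤ a ≤ 3 and 0 ≤ b ≤ 7.
Every move lowers a or b (never raises either), so fill the grid row by row in increasing a, and left to right within a row: each cell's successors are then already labelled.
      b=0  b=1  b=2  b=3  b=4  b=5  b=6  b=7
a=0:    L    L    L    L    W    W    W    W
a=1:    L    L    L    L    W    W    W    W
a=2:    W    W    W    W    L    L    L    L
a=3:    W    W    W    W    L    L    L    L
Cells with no legal move (terminal, hence L): (0,0), (0,1), (0,2), (0,3), (1,0), (1,1), (1,2), (1,3).
The remaining L cells, each justified by listing all of its moves:
(2,4): →(0,4)(W), (2,0)(W) — all W, so L
(2,5): →(0,5)(W), (2,1)(W), (2,0)(W) — all W, so L
(2,6): →(0,6)(W), (2,2)(W), (2,1)(W) — all W, so L
(2,7): →(0,7)(W), (2,3)(W), (2,2)(W) — all W, so L
(3,4): →(1,4)(W), (0,4)(W), (3,0)(W) — all W, so L
(3,5): →(1,5)(W), (0,5)(W), (3,1)(W), (3,0)(W) — all W, so L
(3,6): →(1,6)(W), (0,6)(W), (3,2)(W), (3,1)(W) — all W, so L
(3,7): →(1,7)(W), (0,7)(W), (3,3)(W), (3,2)(W) — all W, so L
Every other cell has at least one move into one of the L cells above, so it is W.
Every move from (3,7) reaches a W position, so the mover loses.

Ben wins.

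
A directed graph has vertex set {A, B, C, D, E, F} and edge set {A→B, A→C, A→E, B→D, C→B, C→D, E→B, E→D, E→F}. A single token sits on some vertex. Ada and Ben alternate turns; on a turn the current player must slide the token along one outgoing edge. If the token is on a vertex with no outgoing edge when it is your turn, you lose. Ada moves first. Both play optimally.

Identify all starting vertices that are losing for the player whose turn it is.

A, D, F

Build the W/L table. Terminal = L. A non-terminal position is W if it has a move to some L; otherwise it is L.
Every edge goes from a vertex to one that appears earlier in the order D, F, B, C, E, A, so processing vertices in that order labels each vertex after all of its successors.
D: no outgoing edge → L
F: no outgoing edge → L
B: W (go to D, an L position)
C: W (go to D, an L position)
E: W (go to F, an L position)
A: L (options E(W), C(W), B(W) are all W)
The losing starting vertices are exactly the entries labelled L in this table (3 of them).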